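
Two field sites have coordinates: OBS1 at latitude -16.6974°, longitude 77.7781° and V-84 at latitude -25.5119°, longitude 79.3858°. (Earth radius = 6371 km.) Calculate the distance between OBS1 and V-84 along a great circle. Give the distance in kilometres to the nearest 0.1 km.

Δφ = -8.8145°,  Δλ = 1.6077°
a = sin²(Δφ/2) + cos φ₁ cos φ₂ sin²(Δλ/2) = 0.006075
c = 2·arcsin(√a) = 0.156047 rad = 8.9408°
d = R·c = 6371 × 0.156047 = 994.2 km

994.2 km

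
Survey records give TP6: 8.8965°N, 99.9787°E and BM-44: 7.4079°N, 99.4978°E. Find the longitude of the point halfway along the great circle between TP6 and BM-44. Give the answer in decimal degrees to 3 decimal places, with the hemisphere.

Bx = cos φ₂ cos Δλ = 0.991618,  By = cos φ₂ sin Δλ = -0.008323
φₘ = atan2(sin φ₁ + sin φ₂, √((cos φ₁ + Bx)² + By²)) = 8.15227°
λₘ = λ₁ + atan2(By, cos φ₁ + Bx) = 99.73780°

99.738°E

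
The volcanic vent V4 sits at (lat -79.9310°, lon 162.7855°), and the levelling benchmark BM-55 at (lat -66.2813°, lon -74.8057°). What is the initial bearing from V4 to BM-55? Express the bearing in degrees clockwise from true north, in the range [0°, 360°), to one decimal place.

137.6°

Δλ = 122.4088°
y = sin Δλ · cos φ₂ = 0.339595
x = cos φ₁ sin φ₂ − sin φ₁ cos φ₂ cos Δλ = -0.372332
θ = atan2(y, x) = 137.6328° → 137.6328° (mod 360°)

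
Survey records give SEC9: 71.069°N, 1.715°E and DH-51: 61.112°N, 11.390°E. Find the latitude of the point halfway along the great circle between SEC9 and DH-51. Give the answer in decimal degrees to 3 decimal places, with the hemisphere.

66.163°N

Bx = cos φ₂ cos Δλ = 0.476228,  By = cos φ₂ sin Δλ = 0.081189
φₘ = atan2(sin φ₁ + sin φ₂, √((cos φ₁ + Bx)² + By²)) = 66.16324°
λₘ = λ₁ + atan2(By, cos φ₁ + Bx) = 7.50519°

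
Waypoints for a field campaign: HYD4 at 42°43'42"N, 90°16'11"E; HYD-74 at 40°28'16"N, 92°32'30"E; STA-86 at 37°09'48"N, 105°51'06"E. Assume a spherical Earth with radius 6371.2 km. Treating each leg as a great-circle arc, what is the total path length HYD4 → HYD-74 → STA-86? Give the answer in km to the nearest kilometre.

1523 km

HYD4: φ = +42.72833°, λ = +90.26972°
HYD-74: φ = +40.47111°, λ = +92.54167°
STA-86: φ = +37.16333°, λ = +105.85167°
HYD4→HYD-74: c = 0.049304 rad, d = 314.13 km
HYD-74→STA-86: c = 0.189760 rad, d = 1209.00 km
Total = 314.13 + 1209.00 = 1523.12 km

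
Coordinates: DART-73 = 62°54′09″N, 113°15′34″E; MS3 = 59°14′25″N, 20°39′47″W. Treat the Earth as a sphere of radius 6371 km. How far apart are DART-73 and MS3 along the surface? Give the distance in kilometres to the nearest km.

5881 km

DART-73: φ = +62.90250°, λ = +113.25944°
MS3: φ = +59.24028°, λ = -20.66306°
Δφ = -3.6622°,  Δλ = -133.9225°
a = sin²(Δφ/2) + cos φ₁ cos φ₂ sin²(Δλ/2) = 0.198304
c = 2·arcsin(√a) = 0.923049 rad = 52.8868°
d = R·c = 6371 × 0.923049 = 5880.7 km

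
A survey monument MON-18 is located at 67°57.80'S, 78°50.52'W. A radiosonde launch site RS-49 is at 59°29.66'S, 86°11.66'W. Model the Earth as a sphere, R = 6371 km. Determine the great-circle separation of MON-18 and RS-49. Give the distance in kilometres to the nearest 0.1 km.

1007.2 km

MON-18: φ = -67.96333°, λ = -78.84200°
RS-49: φ = -59.49433°, λ = -86.19433°
Δφ = 8.4690°,  Δλ = -7.3523°
a = sin²(Δφ/2) + cos φ₁ cos φ₂ sin²(Δλ/2) = 0.006235
c = 2·arcsin(√a) = 0.158090 rad = 9.0579°
d = R·c = 6371 × 0.158090 = 1007.2 km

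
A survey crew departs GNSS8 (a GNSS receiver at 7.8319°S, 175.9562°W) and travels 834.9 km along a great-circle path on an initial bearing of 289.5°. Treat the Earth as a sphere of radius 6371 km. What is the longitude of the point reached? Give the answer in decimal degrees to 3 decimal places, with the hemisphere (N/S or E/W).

δ = d/R = 834.9/6371 = 0.131047 rad
φ₂ = arcsin(sin φ₁ cos δ + cos φ₁ sin δ cos θ)
   = arcsin(-0.13627·0.99143 + 0.99067·0.13067·0.33381) = -5.27214°
λ₂ = λ₁ + atan2(sin θ sin δ cos φ₁, cos δ − sin φ₁ sin φ₂) = 176.93809°

176.938°E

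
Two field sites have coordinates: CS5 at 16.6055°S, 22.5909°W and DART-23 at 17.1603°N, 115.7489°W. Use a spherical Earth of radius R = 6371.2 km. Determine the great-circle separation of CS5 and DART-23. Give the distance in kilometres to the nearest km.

Δφ = 33.7658°,  Δλ = -93.1580°
a = sin²(Δφ/2) + cos φ₁ cos φ₂ sin²(Δλ/2) = 0.567380
c = 2·arcsin(√a) = 1.705968 rad = 97.7448°
d = R·c = 6371.2 × 1.705968 = 10869.1 km

10869 km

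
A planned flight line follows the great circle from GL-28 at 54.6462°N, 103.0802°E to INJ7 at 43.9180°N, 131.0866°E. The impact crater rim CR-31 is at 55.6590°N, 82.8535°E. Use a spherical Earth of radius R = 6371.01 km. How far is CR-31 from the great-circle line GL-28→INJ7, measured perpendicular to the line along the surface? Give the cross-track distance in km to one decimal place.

δ₁₃ = central angle GL-28→CR-31 = 0.201764 rad  (haversine)
θ₁₃ = bearing GL-28→CR-31 = 283.284°,  θ₁₂ = bearing GL-28→INJ7 = 109.134°
dₓₜ = R·arcsin(sin δ₁₃ · sin(θ₁₃ − θ₁₂)) = 6371.01·arcsin(0.20040·sin(174.151°)) = 130.121 km
|dₓₜ| = 130.121 km

130.1 km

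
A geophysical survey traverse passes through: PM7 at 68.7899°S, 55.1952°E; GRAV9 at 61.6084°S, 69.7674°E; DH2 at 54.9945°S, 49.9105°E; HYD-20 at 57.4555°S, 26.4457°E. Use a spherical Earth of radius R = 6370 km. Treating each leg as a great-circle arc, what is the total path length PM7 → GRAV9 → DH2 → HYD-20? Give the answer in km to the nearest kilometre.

3876 km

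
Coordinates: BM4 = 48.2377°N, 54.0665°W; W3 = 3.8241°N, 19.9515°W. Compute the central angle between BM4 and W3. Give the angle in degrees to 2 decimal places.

53.13°

Δφ = -44.4136°,  Δλ = 34.1150°
a = sin²(Δφ/2) + cos φ₁ cos φ₂ sin²(Δλ/2) = 0.200028
c = 2·arcsin(√a) = 0.927364 rad = 53.1340°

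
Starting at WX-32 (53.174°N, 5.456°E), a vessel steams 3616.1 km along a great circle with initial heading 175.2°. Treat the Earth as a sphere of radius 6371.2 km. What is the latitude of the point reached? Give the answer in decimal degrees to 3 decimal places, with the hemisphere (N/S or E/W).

δ = d/R = 3616.1/6371.2 = 0.567570 rad
φ₂ = arcsin(sin φ₁ cos δ + cos φ₁ sin δ cos θ)
   = arcsin(0.80046·0.84321 + 0.59939·0.53758·-0.99649) = 20.72386°
λ₂ = λ₁ + atan2(sin θ sin δ cos φ₁, cos δ − sin φ₁ sin φ₂) = 8.21275°

20.724°N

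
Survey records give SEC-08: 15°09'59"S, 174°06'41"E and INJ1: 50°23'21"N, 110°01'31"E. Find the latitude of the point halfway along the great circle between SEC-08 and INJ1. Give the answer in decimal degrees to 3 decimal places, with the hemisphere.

20.378°N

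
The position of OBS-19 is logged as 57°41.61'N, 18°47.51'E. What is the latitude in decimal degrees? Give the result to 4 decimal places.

57.6935°N

57° + 41.61′/60 = 57 + 0.69350 = 57.6935°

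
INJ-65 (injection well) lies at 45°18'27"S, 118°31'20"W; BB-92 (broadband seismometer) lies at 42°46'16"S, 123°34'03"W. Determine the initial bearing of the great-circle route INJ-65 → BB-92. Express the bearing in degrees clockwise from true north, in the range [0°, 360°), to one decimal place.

INJ-65: φ = -45.30750°, λ = -118.52222°
BB-92: φ = -42.77111°, λ = -123.56750°
Δλ = -5.0453°
y = sin Δλ · cos φ₂ = -0.064556
x = cos φ₁ sin φ₂ − sin φ₁ cos φ₂ cos Δλ = 0.042232
θ = atan2(y, x) = -56.8078° → 303.1922° (mod 360°)

303.2°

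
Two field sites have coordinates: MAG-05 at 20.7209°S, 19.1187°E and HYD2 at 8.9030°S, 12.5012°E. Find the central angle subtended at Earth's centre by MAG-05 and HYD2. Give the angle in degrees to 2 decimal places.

13.43°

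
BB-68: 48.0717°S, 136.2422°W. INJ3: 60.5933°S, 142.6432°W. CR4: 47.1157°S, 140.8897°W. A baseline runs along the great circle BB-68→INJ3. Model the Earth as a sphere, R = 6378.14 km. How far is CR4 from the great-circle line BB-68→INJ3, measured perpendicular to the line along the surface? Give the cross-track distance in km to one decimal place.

364.6 km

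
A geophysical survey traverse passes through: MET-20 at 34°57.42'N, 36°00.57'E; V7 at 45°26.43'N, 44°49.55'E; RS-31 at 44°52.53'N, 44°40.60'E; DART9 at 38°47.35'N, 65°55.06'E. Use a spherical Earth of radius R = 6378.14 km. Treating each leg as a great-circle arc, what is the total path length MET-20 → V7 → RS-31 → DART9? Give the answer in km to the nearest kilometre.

MET-20: φ = +34.95700°, λ = +36.00950°
V7: φ = +45.44050°, λ = +44.82583°
RS-31: φ = +44.87550°, λ = +44.67667°
DART9: φ = +38.78917°, λ = +65.91767°
MET-20→V7: c = 0.217162 rad, d = 1385.09 km
V7→RS-31: c = 0.010031 rad, d = 63.98 km
RS-31→DART9: c = 0.294874 rad, d = 1880.74 km
Total = 1385.09 + 63.98 + 1880.74 = 3329.81 km

3330 km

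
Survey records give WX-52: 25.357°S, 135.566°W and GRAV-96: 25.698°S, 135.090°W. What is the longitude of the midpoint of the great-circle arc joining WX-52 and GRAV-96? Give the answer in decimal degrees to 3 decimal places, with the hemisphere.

Bx = cos φ₂ cos Δλ = 0.901061,  By = cos φ₂ sin Δλ = 0.007486
φₘ = atan2(sin φ₁ + sin φ₂, √((cos φ₁ + Bx)² + By²)) = -25.52769°
λₘ = λ₁ + atan2(By, cos φ₁ + Bx) = -135.32834°

135.328°W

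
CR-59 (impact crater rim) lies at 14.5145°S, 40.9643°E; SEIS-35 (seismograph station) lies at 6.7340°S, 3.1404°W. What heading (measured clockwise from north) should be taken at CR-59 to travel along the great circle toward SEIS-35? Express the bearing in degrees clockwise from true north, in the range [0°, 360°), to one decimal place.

275.4°

Δλ = -44.1047°
y = sin Δλ · cos φ₂ = -0.691170
x = cos φ₁ sin φ₂ − sin φ₁ cos φ₂ cos Δλ = 0.065207
θ = atan2(y, x) = -84.6105° → 275.3895° (mod 360°)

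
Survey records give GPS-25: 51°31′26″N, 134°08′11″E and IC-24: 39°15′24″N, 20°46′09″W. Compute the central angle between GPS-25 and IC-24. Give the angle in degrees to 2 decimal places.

GPS-25: φ = +51.52389°, λ = +134.13639°
IC-24: φ = +39.25667°, λ = -20.76917°
Δφ = -12.2672°,  Δλ = -154.9056°
a = sin²(Δφ/2) + cos φ₁ cos φ₂ sin²(Δλ/2) = 0.470451
c = 2·arcsin(√a) = 1.511665 rad = 86.6120°

86.61°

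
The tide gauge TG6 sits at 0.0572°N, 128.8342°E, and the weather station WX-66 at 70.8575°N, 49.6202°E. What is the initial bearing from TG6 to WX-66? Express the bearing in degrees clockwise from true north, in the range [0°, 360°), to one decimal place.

Δλ = -79.2140°
y = sin Δλ · cos φ₂ = -0.322125
x = cos φ₁ sin φ₂ − sin φ₁ cos φ₂ cos Δλ = 0.944644
θ = atan2(y, x) = -18.8295° → 341.1705° (mod 360°)

341.2°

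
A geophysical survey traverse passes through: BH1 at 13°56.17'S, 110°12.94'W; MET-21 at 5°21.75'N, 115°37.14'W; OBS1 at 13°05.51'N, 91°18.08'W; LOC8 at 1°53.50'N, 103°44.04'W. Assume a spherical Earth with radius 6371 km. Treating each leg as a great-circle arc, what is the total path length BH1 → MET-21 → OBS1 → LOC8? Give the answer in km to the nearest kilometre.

BH1: φ = -13.93617°, λ = -110.21567°
MET-21: φ = +5.36250°, λ = -115.61900°
OBS1: φ = +13.09183°, λ = -91.30133°
LOC8: φ = +1.89167°, λ = -103.73400°
BH1→MET-21: c = 0.349585 rad, d = 2227.21 km
MET-21→OBS1: c = 0.439710 rad, d = 2801.39 km
OBS1→LOC8: c = 0.290411 rad, d = 1850.21 km
Total = 2227.21 + 2801.39 + 1850.21 = 6878.81 km

6879 km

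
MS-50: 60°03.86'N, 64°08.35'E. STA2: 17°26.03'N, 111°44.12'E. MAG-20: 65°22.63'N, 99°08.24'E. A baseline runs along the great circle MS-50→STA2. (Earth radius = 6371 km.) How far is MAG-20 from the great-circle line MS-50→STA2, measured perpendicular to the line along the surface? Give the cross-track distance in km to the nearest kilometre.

1652 km

MS-50: φ = +60.06433°, λ = +64.13917°
STA2: φ = +17.43383°, λ = +111.73533°
MAG-20: φ = +65.37717°, λ = +99.13733°
δ₁₃ = central angle MS-50→MAG-20 = 0.290480 rad  (haversine)
θ₁₃ = bearing MS-50→MAG-20 = 56.547°,  θ₁₂ = bearing MS-50→STA2 = 120.079°
dₓₜ = R·arcsin(sin δ₁₃ · sin(θ₁₃ − θ₁₂)) = 6371·arcsin(0.28641·sin(-63.531°)) = -1651.905 km
|dₓₜ| = 1651.905 km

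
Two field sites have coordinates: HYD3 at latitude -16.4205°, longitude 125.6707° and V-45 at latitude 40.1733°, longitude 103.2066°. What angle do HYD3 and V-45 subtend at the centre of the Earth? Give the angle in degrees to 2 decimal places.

60.33°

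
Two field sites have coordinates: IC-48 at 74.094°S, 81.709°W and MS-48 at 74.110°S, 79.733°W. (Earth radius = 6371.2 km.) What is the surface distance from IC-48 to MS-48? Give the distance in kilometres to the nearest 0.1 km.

60.2 km

Δφ = -0.0160°,  Δλ = 1.9760°
a = sin²(Δφ/2) + cos φ₁ cos φ₂ sin²(Δλ/2) = 0.000022
c = 2·arcsin(√a) = 0.009451 rad = 0.5415°
d = R·c = 6371.2 × 0.009451 = 60.2 km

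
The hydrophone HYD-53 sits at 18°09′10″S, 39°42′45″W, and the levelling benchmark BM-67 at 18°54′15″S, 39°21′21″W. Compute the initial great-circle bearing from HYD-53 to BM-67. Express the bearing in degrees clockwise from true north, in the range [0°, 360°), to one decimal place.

HYD-53: φ = -18.15278°, λ = -39.71250°
BM-67: φ = -18.90417°, λ = -39.35583°
Δλ = 0.3567°
y = sin Δλ · cos φ₂ = 0.005889
x = cos φ₁ sin φ₂ − sin φ₁ cos φ₂ cos Δλ = -0.013120
θ = atan2(y, x) = 155.8253° → 155.8253° (mod 360°)

155.8°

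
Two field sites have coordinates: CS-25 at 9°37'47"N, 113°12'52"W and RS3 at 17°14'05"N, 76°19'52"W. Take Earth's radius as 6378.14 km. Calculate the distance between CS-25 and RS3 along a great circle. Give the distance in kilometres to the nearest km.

CS-25: φ = +9.62972°, λ = -113.21444°
RS3: φ = +17.23472°, λ = -76.33111°
Δφ = 7.6050°,  Δλ = 36.8833°
a = sin²(Δφ/2) + cos φ₁ cos φ₂ sin²(Δλ/2) = 0.098628
c = 2·arcsin(√a) = 0.638915 rad = 36.6071°
d = R·c = 6378.14 × 0.638915 = 4075.1 km

4075 km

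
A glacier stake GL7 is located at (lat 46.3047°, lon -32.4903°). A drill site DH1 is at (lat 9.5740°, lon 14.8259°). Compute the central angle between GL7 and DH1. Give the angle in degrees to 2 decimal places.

54.40°

Δφ = -36.7307°,  Δλ = 47.3162°
a = sin²(Δφ/2) + cos φ₁ cos φ₂ sin²(Δλ/2) = 0.208962
c = 2·arcsin(√a) = 0.949517 rad = 54.4033°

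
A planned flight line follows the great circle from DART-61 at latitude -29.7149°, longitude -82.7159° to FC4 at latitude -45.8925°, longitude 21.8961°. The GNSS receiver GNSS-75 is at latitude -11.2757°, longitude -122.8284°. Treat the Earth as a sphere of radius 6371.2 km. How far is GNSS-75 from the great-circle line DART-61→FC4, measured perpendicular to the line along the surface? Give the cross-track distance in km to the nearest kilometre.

2073 km

δ₁₃ = central angle DART-61→GNSS-75 = 0.725279 rad  (haversine)
θ₁₃ = bearing DART-61→GNSS-75 = 287.725°,  θ₁₂ = bearing DART-61→FC4 = 136.538°
dₓₜ = R·arcsin(sin δ₁₃ · sin(θ₁₃ − θ₁₂)) = 6371.2·arcsin(0.66334·sin(151.187°)) = 2073.244 km
|dₓₜ| = 2073.244 km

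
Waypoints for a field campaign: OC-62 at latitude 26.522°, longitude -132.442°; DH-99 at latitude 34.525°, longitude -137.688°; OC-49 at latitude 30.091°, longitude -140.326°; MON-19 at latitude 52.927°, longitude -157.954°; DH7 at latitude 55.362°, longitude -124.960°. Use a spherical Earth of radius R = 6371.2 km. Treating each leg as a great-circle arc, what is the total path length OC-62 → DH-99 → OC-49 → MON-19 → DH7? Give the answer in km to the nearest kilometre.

OC-62→DH-99: c = 0.160340 rad, d = 1021.56 km
DH-99→OC-49: c = 0.086611 rad, d = 551.82 km
OC-49→MON-19: c = 0.457573 rad, d = 2915.29 km
MON-19→DH7: c = 0.336736 rad, d = 2145.41 km
Total = 1021.56 + 551.82 + 2915.29 + 2145.41 = 6634.08 km

6634 km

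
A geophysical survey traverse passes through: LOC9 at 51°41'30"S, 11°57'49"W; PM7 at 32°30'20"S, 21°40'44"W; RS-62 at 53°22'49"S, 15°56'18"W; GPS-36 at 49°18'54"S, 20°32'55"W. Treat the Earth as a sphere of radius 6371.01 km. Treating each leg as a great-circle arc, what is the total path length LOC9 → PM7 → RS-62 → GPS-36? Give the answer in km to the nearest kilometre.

5194 km

LOC9: φ = -51.69167°, λ = -11.96361°
PM7: φ = -32.50556°, λ = -21.67889°
RS-62: φ = -53.38028°, λ = -15.93833°
GPS-36: φ = -49.31500°, λ = -20.54861°
LOC9→PM7: c = 0.356974 rad, d = 2274.28 km
PM7→RS-62: c = 0.371348 rad, d = 2365.86 km
RS-62→GPS-36: c = 0.086909 rad, d = 553.70 km
Total = 2274.28 + 2365.86 + 553.70 = 5193.85 km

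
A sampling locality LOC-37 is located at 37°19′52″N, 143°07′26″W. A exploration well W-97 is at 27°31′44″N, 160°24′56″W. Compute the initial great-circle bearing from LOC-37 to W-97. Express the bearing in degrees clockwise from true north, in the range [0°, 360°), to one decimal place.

241.0°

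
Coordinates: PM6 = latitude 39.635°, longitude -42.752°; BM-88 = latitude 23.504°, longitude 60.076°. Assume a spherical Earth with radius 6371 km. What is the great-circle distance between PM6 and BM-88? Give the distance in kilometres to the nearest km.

9385 km

Δφ = -16.1310°,  Δλ = 102.8280°
a = sin²(Δφ/2) + cos φ₁ cos φ₂ sin²(Δλ/2) = 0.451200
c = 2·arcsin(√a) = 1.473040 rad = 84.3990°
d = R·c = 6371 × 1.473040 = 9384.7 km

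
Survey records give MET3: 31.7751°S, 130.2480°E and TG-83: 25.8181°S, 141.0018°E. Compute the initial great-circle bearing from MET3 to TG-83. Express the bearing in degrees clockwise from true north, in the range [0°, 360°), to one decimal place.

60.4°

Δλ = 10.7538°
y = sin Δλ · cos φ₂ = 0.167964
x = cos φ₁ sin φ₂ − sin φ₁ cos φ₂ cos Δλ = 0.095457
θ = atan2(y, x) = 60.3896° → 60.3896° (mod 360°)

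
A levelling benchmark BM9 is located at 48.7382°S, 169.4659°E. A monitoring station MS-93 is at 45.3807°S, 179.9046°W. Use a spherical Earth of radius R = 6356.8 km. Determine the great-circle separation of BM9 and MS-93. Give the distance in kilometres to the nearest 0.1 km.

884.5 km

Δφ = 3.3575°,  Δλ = 10.6295°
a = sin²(Δφ/2) + cos φ₁ cos φ₂ sin²(Δλ/2) = 0.004833
c = 2·arcsin(√a) = 0.139146 rad = 7.9725°
d = R·c = 6356.8 × 0.139146 = 884.5 km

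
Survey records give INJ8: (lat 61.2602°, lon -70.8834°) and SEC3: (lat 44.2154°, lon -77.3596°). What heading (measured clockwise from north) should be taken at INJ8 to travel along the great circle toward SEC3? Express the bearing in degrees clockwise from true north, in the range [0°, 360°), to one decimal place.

Δλ = -6.4762°
y = sin Δλ · cos φ₂ = -0.080840
x = cos φ₁ sin φ₂ − sin φ₁ cos φ₂ cos Δλ = -0.289109
θ = atan2(y, x) = -164.3782° → 195.6218° (mod 360°)

195.6°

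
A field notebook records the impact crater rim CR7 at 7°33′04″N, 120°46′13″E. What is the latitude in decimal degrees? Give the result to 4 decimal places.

7° + 33′/60 + 4″/3600 = 7 + 0.55000 + 0.00111 = 7.5511°

7.5511°N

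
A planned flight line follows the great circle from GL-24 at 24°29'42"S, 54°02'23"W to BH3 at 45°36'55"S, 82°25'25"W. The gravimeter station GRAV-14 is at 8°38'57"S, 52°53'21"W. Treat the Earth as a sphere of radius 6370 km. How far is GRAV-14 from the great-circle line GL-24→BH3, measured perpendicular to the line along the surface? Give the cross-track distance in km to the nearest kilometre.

1027 km

GL-24: φ = -24.49500°, λ = -54.03972°
BH3: φ = -45.61528°, λ = -82.42361°
GRAV-14: φ = -8.64917°, λ = -52.88917°
δ₁₃ = central angle GL-24→GRAV-14 = 0.277225 rad  (haversine)
θ₁₃ = bearing GL-24→GRAV-14 = 4.159°,  θ₁₂ = bearing GL-24→BH3 = 220.077°
dₓₜ = R·arcsin(sin δ₁₃ · sin(θ₁₃ − θ₁₂)) = 6370·arcsin(0.27369·sin(-215.918°)) = 1027.160 km
|dₓₜ| = 1027.160 km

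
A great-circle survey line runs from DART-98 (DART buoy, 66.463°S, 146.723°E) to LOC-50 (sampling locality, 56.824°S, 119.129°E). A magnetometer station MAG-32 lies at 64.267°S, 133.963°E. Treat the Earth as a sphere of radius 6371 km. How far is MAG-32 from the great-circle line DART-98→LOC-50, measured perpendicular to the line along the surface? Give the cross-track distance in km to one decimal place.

δ₁₃ = central angle DART-98→MAG-32 = 0.100205 rad  (haversine)
θ₁₃ = bearing DART-98→MAG-32 = 286.545°,  θ₁₂ = bearing DART-98→LOC-50 = 293.531°
dₓₜ = R·arcsin(sin δ₁₃ · sin(θ₁₃ − θ₁₂)) = 6371·arcsin(0.10004·sin(-6.986°)) = -77.517 km
|dₓₜ| = 77.517 km

77.5 km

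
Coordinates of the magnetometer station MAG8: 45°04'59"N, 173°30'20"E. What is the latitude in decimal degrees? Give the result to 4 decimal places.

45° + 4′/60 + 59″/3600 = 45 + 0.06667 + 0.01639 = 45.0831°

45.0831°N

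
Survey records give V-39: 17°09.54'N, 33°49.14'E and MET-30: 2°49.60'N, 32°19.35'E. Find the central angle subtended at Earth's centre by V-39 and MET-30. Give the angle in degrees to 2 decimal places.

V-39: φ = +17.15900°, λ = +33.81900°
MET-30: φ = +2.82667°, λ = +32.32250°
Δφ = -14.3323°,  Δλ = -1.4965°
a = sin²(Δφ/2) + cos φ₁ cos φ₂ sin²(Δλ/2) = 0.015725
c = 2·arcsin(√a) = 0.251458 rad = 14.4075°

14.41°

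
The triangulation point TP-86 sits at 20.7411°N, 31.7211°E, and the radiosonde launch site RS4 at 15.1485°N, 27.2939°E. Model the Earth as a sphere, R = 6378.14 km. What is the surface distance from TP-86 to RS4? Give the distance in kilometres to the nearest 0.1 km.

779.2 km

Δφ = -5.5926°,  Δλ = -4.4272°
a = sin²(Δφ/2) + cos φ₁ cos φ₂ sin²(Δλ/2) = 0.003727
c = 2·arcsin(√a) = 0.122170 rad = 6.9998°
d = R·c = 6378.14 × 0.122170 = 779.2 km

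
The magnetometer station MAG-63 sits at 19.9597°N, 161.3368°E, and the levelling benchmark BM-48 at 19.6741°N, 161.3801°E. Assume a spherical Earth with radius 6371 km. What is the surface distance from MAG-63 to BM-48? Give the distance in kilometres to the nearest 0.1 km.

32.1 km

Δφ = -0.2856°,  Δλ = 0.0433°
a = sin²(Δφ/2) + cos φ₁ cos φ₂ sin²(Δλ/2) = 0.000006
c = 2·arcsin(√a) = 0.005035 rad = 0.2885°
d = R·c = 6371 × 0.005035 = 32.1 km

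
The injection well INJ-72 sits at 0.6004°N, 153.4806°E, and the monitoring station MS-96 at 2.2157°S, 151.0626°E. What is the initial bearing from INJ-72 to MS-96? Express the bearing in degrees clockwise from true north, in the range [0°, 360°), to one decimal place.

Δλ = -2.4180°
y = sin Δλ · cos φ₂ = -0.042158
x = cos φ₁ sin φ₂ − sin φ₁ cos φ₂ cos Δλ = -0.049121
θ = atan2(y, x) = -139.3623° → 220.6377° (mod 360°)

220.6°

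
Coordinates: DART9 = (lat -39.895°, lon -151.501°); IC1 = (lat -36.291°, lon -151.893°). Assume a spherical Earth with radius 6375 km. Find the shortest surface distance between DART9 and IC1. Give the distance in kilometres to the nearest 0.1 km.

Δφ = 3.6040°,  Δλ = -0.3920°
a = sin²(Δφ/2) + cos φ₁ cos φ₂ sin²(Δλ/2) = 0.000996
c = 2·arcsin(√a) = 0.063131 rad = 3.6172°
d = R·c = 6375 × 0.063131 = 402.5 km

402.5 km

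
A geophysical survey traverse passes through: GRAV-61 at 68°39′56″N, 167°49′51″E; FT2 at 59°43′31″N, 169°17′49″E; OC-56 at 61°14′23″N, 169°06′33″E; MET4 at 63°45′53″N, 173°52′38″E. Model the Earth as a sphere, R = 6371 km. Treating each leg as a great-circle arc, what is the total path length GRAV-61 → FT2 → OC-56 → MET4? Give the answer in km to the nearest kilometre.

GRAV-61: φ = +68.66556°, λ = +167.83083°
FT2: φ = +59.72528°, λ = +169.29694°
OC-56: φ = +61.23972°, λ = +169.10917°
MET4: φ = +63.76472°, λ = +173.87722°
GRAV-61→FT2: c = 0.156423 rad, d = 996.57 km
FT2→OC-56: c = 0.026481 rad, d = 168.71 km
OC-56→MET4: c = 0.058437 rad, d = 372.30 km
Total = 996.57 + 168.71 + 372.30 = 1537.59 km

1538 km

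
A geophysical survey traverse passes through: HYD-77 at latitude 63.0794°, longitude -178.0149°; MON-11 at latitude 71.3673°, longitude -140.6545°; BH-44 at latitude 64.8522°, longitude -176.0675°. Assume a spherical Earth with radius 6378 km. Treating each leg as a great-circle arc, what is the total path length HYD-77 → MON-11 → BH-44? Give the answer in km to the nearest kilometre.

HYD-77→MON-11: c = 0.284230 rad, d = 1812.82 km
MON-11→BH-44: c = 0.251969 rad, d = 1607.06 km
Total = 1812.82 + 1607.06 = 3419.87 km

3420 km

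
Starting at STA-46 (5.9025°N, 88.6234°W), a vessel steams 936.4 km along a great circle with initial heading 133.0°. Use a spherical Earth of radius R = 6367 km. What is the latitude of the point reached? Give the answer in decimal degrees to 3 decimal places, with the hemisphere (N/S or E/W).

δ = d/R = 936.4/6367 = 0.147071 rad
φ₂ = arcsin(sin φ₁ cos δ + cos φ₁ sin δ cos θ)
   = arcsin(0.10284·0.98920 + 0.99470·0.14654·-0.68200) = 0.13263°
λ₂ = λ₁ + atan2(sin θ sin δ cos φ₁, cos δ − sin φ₁ sin φ₂) = -82.47098°

0.133°N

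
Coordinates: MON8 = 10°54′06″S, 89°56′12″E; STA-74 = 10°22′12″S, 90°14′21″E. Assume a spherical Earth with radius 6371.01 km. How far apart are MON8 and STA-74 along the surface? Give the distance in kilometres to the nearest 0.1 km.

MON8: φ = -10.90167°, λ = +89.93667°
STA-74: φ = -10.37000°, λ = +90.23917°
Δφ = 0.5317°,  Δλ = 0.3025°
a = sin²(Δφ/2) + cos φ₁ cos φ₂ sin²(Δλ/2) = 0.000028
c = 2·arcsin(√a) = 0.010632 rad = 0.6091°
d = R·c = 6371.01 × 0.010632 = 67.7 km

67.7 km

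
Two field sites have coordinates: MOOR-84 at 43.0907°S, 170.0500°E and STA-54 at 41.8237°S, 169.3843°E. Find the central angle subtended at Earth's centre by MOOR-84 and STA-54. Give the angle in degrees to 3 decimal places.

Δφ = 1.2670°,  Δλ = -0.6657°
a = sin²(Δφ/2) + cos φ₁ cos φ₂ sin²(Δλ/2) = 0.000141
c = 2·arcsin(√a) = 0.023716 rad = 1.3588°

1.359°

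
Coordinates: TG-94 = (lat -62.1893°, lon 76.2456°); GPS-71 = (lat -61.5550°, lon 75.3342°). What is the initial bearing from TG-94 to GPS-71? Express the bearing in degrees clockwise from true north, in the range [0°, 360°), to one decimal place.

325.5°

Δλ = -0.9114°
y = sin Δλ · cos φ₂ = -0.007576
x = cos φ₁ sin φ₂ − sin φ₁ cos φ₂ cos Δλ = 0.011017
θ = atan2(y, x) = -34.5161° → 325.4839° (mod 360°)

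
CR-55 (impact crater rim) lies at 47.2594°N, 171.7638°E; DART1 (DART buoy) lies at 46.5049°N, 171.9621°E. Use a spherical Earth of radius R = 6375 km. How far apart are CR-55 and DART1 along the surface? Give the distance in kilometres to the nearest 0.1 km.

85.3 km

Δφ = -0.7545°,  Δλ = 0.1983°
a = sin²(Δφ/2) + cos φ₁ cos φ₂ sin²(Δλ/2) = 0.000045
c = 2·arcsin(√a) = 0.013379 rad = 0.7666°
d = R·c = 6375 × 0.013379 = 85.3 km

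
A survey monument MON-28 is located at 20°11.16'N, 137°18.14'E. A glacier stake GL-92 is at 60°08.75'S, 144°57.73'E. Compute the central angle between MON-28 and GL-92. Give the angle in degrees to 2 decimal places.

MON-28: φ = +20.18600°, λ = +137.30233°
GL-92: φ = -60.14583°, λ = +144.96217°
Δφ = -80.3318°,  Δλ = 7.6598°
a = sin²(Δφ/2) + cos φ₁ cos φ₂ sin²(Δλ/2) = 0.418114
c = 2·arcsin(√a) = 1.406283 rad = 80.5741°

80.57°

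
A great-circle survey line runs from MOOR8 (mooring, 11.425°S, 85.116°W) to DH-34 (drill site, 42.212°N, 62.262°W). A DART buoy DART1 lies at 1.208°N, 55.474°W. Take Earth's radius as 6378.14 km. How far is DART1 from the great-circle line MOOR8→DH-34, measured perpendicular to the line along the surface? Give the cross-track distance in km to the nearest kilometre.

2619 km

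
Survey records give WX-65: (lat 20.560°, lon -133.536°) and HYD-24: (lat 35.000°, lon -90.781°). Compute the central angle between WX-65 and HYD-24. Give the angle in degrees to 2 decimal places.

40.13°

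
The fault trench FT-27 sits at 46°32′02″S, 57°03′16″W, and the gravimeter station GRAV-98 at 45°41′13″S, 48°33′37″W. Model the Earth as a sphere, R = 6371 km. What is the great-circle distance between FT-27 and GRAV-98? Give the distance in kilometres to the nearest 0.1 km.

FT-27: φ = -46.53389°, λ = -57.05444°
GRAV-98: φ = -45.68694°, λ = -48.56028°
Δφ = 0.8469°,  Δλ = 8.4942°
a = sin²(Δφ/2) + cos φ₁ cos φ₂ sin²(Δλ/2) = 0.002690
c = 2·arcsin(√a) = 0.103783 rad = 5.9464°
d = R·c = 6371 × 0.103783 = 661.2 km

661.2 km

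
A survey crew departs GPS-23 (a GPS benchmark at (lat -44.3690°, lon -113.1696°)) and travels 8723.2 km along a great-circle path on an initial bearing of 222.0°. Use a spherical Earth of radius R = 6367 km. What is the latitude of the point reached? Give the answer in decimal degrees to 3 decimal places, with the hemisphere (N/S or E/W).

41.300°S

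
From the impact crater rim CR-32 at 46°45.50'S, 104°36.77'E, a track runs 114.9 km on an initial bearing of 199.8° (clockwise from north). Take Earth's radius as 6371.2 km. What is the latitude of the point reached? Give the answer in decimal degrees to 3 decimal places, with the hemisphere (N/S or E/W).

47.729°S

CR-32: φ = -46.75833°, λ = +104.61283°
δ = d/R = 114.9/6371.2 = 0.018034 rad
φ₂ = arcsin(sin φ₁ cos δ + cos φ₁ sin δ cos θ)
   = arcsin(-0.72847·0.99984 + 0.68508·0.01803·-0.94088) = -47.72937°
λ₂ = λ₁ + atan2(sin θ sin δ cos φ₁, cos δ − sin φ₁ sin φ₂) = 104.09249°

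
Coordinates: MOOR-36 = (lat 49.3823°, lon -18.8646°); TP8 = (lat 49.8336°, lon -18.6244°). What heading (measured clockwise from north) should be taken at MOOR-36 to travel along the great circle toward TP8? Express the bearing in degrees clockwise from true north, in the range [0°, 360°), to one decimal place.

18.9°

Δλ = 0.2402°
y = sin Δλ · cos φ₂ = 0.002704
x = cos φ₁ sin φ₂ − sin φ₁ cos φ₂ cos Δλ = 0.007881
θ = atan2(y, x) = 18.9379° → 18.9379° (mod 360°)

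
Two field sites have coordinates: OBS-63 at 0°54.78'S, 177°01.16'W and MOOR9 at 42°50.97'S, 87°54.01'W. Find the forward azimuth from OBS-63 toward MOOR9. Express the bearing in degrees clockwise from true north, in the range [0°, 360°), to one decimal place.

OBS-63: φ = -0.91300°, λ = -177.01933°
MOOR9: φ = -42.84950°, λ = -87.90017°
Δλ = 89.1192°
y = sin Δλ · cos φ₂ = 0.733056
x = cos φ₁ sin φ₂ − sin φ₁ cos φ₂ cos Δλ = -0.679809
θ = atan2(y, x) = 132.8417° → 132.8417° (mod 360°)

132.8°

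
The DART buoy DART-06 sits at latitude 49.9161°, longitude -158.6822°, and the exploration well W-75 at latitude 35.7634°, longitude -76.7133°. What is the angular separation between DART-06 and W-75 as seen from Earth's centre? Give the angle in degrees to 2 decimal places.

Δφ = -14.1527°,  Δλ = 81.9689°
a = sin²(Δφ/2) + cos φ₁ cos φ₂ sin²(Δλ/2) = 0.239923
c = 2·arcsin(√a) = 1.023766 rad = 58.6574°

58.66°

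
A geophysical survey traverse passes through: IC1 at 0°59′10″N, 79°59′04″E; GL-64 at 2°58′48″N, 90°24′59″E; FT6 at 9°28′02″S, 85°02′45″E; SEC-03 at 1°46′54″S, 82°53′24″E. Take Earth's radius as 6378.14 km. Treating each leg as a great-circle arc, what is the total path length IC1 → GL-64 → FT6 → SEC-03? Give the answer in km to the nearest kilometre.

IC1: φ = +0.98611°, λ = +79.98444°
GL-64: φ = +2.98000°, λ = +90.41639°
FT6: φ = -9.46722°, λ = +85.04583°
SEC-03: φ = -1.78167°, λ = +82.89000°
IC1→GL-64: c = 0.185251 rad, d = 1181.56 km
GL-64→FT6: c = 0.236471 rad, d = 1508.24 km
FT6→SEC-03: c = 0.139259 rad, d = 888.21 km
Total = 1181.56 + 1508.24 + 888.21 = 3578.02 km

3578 km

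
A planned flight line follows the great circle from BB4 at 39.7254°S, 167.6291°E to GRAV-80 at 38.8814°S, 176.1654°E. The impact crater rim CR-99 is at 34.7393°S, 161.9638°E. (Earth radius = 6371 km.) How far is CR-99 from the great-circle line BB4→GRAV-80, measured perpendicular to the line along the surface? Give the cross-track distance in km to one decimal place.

δ₁₃ = central angle BB4→CR-99 = 0.117296 rad  (haversine)
θ₁₃ = bearing BB4→CR-99 = 316.117°,  θ₁₂ = bearing BB4→GRAV-80 = 85.439°
dₓₜ = R·arcsin(sin δ₁₃ · sin(θ₁₃ − θ₁₂)) = 6371·arcsin(0.11703·sin(230.679°)) = -577.577 km
|dₓₜ| = 577.577 km

577.6 km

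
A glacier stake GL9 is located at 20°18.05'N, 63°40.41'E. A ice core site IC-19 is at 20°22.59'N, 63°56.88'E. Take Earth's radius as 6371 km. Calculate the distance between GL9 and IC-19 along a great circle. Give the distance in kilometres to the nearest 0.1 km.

29.8 km

GL9: φ = +20.30083°, λ = +63.67350°
IC-19: φ = +20.37650°, λ = +63.94800°
Δφ = 0.0757°,  Δλ = 0.2745°
a = sin²(Δφ/2) + cos φ₁ cos φ₂ sin²(Δλ/2) = 0.000005
c = 2·arcsin(√a) = 0.004682 rad = 0.2683°
d = R·c = 6371 × 0.004682 = 29.8 km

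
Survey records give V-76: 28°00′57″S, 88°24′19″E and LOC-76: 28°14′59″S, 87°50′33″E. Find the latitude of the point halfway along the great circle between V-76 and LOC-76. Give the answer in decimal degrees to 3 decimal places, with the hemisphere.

28.133°S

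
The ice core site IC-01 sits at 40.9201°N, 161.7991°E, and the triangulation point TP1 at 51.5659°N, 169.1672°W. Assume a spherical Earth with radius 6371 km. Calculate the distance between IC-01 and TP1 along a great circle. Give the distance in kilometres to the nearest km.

Δφ = 10.6458°,  Δλ = 29.0337°
a = sin²(Δφ/2) + cos φ₁ cos φ₂ sin²(Δλ/2) = 0.038119
c = 2·arcsin(√a) = 0.393006 rad = 22.5176°
d = R·c = 6371 × 0.393006 = 2503.8 km

2504 km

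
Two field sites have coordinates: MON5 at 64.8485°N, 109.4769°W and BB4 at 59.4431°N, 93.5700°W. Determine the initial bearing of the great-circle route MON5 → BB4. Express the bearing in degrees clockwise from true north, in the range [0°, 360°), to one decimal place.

118.8°

Δλ = 15.9069°
y = sin Δλ · cos φ₂ = 0.139338
x = cos φ₁ sin φ₂ − sin φ₁ cos φ₂ cos Δλ = -0.076581
θ = atan2(y, x) = 118.7933° → 118.7933° (mod 360°)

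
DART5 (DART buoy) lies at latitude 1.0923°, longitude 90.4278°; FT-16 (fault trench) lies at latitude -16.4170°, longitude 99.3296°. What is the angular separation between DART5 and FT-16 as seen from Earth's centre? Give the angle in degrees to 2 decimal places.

Δφ = -17.5093°,  Δλ = 8.9018°
a = sin²(Δφ/2) + cos φ₁ cos φ₂ sin²(Δλ/2) = 0.028942
c = 2·arcsin(√a) = 0.341909 rad = 19.5899°

19.59°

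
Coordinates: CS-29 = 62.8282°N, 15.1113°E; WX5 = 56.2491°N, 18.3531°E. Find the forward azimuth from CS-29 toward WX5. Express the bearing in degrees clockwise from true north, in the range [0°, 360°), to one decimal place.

Δλ = 3.2418°
y = sin Δλ · cos φ₂ = 0.031418
x = cos φ₁ sin φ₂ − sin φ₁ cos φ₂ cos Δλ = -0.113784
θ = atan2(y, x) = 164.5640° → 164.5640° (mod 360°)

164.6°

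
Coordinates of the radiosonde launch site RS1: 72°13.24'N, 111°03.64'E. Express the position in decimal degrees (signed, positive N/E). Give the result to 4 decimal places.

lat: 72.2207° N → +72.2207°
lon: 111.0607° E → +111.0607°

+72.2207°, +111.0607°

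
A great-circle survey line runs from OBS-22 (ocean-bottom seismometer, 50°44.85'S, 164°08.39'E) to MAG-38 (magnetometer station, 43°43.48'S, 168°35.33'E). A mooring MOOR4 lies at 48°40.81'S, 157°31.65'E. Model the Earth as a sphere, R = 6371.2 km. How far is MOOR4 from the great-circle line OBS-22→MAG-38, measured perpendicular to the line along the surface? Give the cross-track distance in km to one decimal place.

OBS-22: φ = -50.74750°, λ = +164.13983°
MAG-38: φ = -43.72467°, λ = +168.58883°
MOOR4: φ = -48.68017°, λ = +157.52750°
δ₁₃ = central angle OBS-22→MOOR4 = 0.082848 rad  (haversine)
θ₁₃ = bearing OBS-22→MOOR4 = 293.255°,  θ₁₂ = bearing OBS-22→MAG-38 = 24.934°
dₓₜ = R·arcsin(sin δ₁₃ · sin(θ₁₃ − θ₁₂)) = 6371.2·arcsin(0.08275·sin(268.321°)) = -527.612 km
|dₓₜ| = 527.612 km

527.6 km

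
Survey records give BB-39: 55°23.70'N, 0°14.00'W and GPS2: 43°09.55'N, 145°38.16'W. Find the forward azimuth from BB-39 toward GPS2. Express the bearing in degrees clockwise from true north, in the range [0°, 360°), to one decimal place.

BB-39: φ = +55.39500°, λ = -0.23333°
GPS2: φ = +43.15917°, λ = -145.63600°
Δλ = -145.4027°
y = sin Δλ · cos φ₂ = -0.414189
x = cos φ₁ sin φ₂ − sin φ₁ cos φ₂ cos Δλ = 0.882702
θ = atan2(y, x) = -25.1373° → 334.8627° (mod 360°)

334.9°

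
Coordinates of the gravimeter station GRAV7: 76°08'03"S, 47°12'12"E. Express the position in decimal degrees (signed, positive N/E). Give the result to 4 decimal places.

lat: 76.1342° S → -76.1342°
lon: 47.2033° E → +47.2033°

-76.1342°, +47.2033°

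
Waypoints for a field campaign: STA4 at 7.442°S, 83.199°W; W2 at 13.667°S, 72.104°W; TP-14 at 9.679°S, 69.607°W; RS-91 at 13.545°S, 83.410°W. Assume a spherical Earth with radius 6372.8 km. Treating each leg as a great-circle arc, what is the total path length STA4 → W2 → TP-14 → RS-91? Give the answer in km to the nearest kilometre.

3480 km

STA4→W2: c = 0.219091 rad, d = 1396.22 km
W2→TP-14: c = 0.081642 rad, d = 520.29 km
TP-14→RS-91: c = 0.245363 rad, d = 1563.65 km
Total = 1396.22 + 520.29 + 1563.65 = 3480.16 km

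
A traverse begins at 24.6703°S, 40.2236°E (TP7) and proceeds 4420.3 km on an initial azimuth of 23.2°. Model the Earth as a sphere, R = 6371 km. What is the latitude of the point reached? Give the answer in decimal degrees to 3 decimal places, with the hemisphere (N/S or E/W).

12.311°N

δ = d/R = 4420.3/6371 = 0.693816 rad
φ₂ = arcsin(sin φ₁ cos δ + cos φ₁ sin δ cos θ)
   = arcsin(-0.41740·0.76881 + 0.90872·0.63948·0.91914) = 12.31095°
λ₂ = λ₁ + atan2(sin θ sin δ cos φ₁, cos δ − sin φ₁ sin φ₂) = 55.16585°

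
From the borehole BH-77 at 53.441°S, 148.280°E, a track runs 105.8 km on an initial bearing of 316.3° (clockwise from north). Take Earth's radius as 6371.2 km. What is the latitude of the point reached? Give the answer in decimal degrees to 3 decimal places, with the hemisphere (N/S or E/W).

52.748°S

δ = d/R = 105.8/6371.2 = 0.016606 rad
φ₂ = arcsin(sin φ₁ cos δ + cos φ₁ sin δ cos θ)
   = arcsin(-0.80324·0.99986 + 0.59565·0.01661·0.72297) = -52.74814°
λ₂ = λ₁ + atan2(sin θ sin δ cos φ₁, cos δ − sin φ₁ sin φ₂) = 147.19404°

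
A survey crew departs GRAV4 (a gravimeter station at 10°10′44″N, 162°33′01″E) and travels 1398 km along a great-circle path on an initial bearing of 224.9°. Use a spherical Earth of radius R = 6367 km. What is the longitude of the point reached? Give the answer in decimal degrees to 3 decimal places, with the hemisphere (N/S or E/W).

153.704°E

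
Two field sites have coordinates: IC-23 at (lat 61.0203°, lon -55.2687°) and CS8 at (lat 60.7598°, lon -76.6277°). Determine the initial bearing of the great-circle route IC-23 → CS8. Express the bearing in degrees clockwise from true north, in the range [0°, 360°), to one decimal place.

Δλ = -21.3590°
y = sin Δλ · cos φ₂ = -0.177907
x = cos φ₁ sin φ₂ − sin φ₁ cos φ₂ cos Δλ = 0.024803
θ = atan2(y, x) = -82.0634° → 277.9366° (mod 360°)

277.9°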